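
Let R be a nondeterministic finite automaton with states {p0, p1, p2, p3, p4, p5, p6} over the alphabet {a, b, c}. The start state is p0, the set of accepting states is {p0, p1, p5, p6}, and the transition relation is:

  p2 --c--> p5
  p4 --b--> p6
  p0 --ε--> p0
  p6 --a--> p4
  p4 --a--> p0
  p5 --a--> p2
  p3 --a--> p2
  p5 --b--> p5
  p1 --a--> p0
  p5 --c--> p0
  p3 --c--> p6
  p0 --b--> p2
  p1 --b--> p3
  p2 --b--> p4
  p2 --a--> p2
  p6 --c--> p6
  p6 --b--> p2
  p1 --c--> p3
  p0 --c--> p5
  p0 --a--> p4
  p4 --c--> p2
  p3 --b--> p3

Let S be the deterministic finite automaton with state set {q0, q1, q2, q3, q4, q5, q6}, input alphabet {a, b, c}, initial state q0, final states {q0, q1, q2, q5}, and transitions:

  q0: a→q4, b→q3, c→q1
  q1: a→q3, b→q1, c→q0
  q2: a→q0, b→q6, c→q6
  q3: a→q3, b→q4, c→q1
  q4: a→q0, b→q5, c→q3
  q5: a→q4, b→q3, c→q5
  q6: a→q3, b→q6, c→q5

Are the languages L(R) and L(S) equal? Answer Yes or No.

Exploring the product automaton R × S from the start pair (p0, q0), following both machines on each input symbol, reaches 5 state pairs: (p0, q0), (p4, q4), (p2, q3), (p5, q1), (p6, q5).
R accepts in {p0, p1, p5, p6} and S accepts in {q0, q1, q2, q5}. In every reachable pair the two components are either both accepting — (p0, q0), (p5, q1), (p6, q5) — or both non-accepting, so no string is accepted by exactly one of the machines: L(R) \ L(S) and L(S) \ L(R) are both empty.
Hence every string is accepted by R iff it is accepted by S, and the two languages coincide.

Yes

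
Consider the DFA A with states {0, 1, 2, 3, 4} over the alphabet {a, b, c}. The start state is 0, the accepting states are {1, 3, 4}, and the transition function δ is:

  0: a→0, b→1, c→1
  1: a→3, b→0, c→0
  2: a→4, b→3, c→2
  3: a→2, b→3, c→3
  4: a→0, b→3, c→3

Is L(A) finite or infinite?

infinite

State 0 is reachable from the start and can reach an accepting state, and it lies on the cycle 0 → 0.
Traversing that cycle any number of times yields accepted strings of unbounded length, so the language is infinite.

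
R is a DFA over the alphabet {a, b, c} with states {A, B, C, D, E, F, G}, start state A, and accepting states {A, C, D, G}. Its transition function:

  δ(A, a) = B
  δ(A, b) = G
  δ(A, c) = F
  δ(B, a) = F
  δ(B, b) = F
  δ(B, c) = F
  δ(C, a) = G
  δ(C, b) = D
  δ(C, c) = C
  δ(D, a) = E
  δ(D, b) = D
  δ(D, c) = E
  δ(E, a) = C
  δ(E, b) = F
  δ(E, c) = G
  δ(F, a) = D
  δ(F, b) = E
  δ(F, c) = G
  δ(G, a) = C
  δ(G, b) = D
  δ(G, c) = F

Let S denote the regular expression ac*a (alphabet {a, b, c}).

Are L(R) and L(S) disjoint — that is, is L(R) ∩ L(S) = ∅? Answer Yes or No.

No

The string aca is accepted by both R and S.
Hence L(R) ∩ L(S) ≠ ∅.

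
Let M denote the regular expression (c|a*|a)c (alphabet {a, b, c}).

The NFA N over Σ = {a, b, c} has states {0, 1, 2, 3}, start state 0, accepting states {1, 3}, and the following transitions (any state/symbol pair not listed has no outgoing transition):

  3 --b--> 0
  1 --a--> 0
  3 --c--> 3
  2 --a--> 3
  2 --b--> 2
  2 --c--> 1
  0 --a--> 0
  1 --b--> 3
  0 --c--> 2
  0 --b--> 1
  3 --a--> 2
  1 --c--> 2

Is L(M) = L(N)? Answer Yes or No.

The string c is accepted by M but rejected by N.
So L(M) ≠ L(N).

No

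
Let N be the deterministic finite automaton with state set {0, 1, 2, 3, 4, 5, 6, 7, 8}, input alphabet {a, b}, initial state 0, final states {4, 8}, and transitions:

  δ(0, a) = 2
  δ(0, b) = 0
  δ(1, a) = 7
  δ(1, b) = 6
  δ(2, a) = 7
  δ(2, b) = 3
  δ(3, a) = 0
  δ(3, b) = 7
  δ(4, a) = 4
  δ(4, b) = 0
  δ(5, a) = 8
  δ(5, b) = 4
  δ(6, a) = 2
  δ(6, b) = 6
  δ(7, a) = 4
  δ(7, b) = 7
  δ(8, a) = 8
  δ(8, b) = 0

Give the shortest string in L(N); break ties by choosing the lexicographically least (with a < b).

A breadth-first search from 0 reaches an accepting state first via the path 0 → 2 → 7 → 4 on input aaa.
No string of length < 3 is accepted (BFS exhausts all shorter strings without reaching an accepting state), and aaa is the lexicographically least accepting string of length 3.

aaa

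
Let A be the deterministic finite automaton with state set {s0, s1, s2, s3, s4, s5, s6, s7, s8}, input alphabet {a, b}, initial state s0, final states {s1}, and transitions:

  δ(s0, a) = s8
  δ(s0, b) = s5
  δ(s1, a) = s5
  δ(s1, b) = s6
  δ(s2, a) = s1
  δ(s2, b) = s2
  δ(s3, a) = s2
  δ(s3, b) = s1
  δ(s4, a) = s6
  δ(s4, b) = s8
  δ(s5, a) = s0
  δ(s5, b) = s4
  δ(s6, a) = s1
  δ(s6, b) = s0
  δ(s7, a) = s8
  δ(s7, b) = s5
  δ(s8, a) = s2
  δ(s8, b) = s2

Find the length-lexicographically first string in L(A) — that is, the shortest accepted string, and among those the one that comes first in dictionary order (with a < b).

A breadth-first search from s0 reaches an accepting state first via the path s0 → s8 → s2 → s1 on input aaa.
No string of length < 3 is accepted (BFS exhausts all shorter strings without reaching an accepting state), and aaa is the lexicographically least accepting string of length 3.

aaa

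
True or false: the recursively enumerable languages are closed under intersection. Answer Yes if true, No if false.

Yes

Run the recogniser for L₁; if it accepts, run the recogniser for L₂ and accept if that accepts too. If either runs forever the input is never accepted, which is all a recogniser needs.
So the recursively enumerable languages are closed under intersection.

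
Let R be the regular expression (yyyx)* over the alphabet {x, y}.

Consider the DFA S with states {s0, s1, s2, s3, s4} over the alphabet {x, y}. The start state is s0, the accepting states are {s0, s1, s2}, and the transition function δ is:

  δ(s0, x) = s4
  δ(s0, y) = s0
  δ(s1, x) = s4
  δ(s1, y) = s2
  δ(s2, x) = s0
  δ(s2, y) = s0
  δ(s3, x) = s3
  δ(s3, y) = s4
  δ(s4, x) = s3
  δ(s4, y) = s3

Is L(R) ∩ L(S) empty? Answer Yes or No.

No

The empty string ε is accepted by both R and S.
Hence L(R) ∩ L(S) ≠ ∅.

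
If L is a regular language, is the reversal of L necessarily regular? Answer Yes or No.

Yes

Reverse every transition of an NFA for L, make the old start state the unique accepting state, and add a fresh start state with ε-moves to the old accepting states; this NFA accepts Lᴿ.
So the regular languages are closed under reversal.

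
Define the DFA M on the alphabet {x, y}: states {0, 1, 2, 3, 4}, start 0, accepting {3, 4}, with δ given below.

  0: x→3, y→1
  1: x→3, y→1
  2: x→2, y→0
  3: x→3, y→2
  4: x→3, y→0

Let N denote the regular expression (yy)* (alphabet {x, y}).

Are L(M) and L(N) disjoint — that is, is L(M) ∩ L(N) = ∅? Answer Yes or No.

Yes

Converting the expression N to a DFA (subset construction, then merging equivalent states) gives the minimal DFA with states {n0, n1, n2}, start state n0, accepting states {n0} and transitions n0: x→n1, y→n2; n1: x→n1, y→n1; n2: x→n1, y→n0.
Exploring the product automaton M × N from the start pair (0, n0), following both machines on each input symbol, reaches 7 state pairs: (0, n0), (3, n1), (1, n2), (2, n1), (1, n0), (0, n1), (1, n1).
M accepts in {3, 4} and N accepts in {n0}; no reachable pair has both components accepting, so no string drives both machines to acceptance simultaneously and L(M) ∩ L(N) = ∅.
So no string is accepted by both, and the intersection is empty.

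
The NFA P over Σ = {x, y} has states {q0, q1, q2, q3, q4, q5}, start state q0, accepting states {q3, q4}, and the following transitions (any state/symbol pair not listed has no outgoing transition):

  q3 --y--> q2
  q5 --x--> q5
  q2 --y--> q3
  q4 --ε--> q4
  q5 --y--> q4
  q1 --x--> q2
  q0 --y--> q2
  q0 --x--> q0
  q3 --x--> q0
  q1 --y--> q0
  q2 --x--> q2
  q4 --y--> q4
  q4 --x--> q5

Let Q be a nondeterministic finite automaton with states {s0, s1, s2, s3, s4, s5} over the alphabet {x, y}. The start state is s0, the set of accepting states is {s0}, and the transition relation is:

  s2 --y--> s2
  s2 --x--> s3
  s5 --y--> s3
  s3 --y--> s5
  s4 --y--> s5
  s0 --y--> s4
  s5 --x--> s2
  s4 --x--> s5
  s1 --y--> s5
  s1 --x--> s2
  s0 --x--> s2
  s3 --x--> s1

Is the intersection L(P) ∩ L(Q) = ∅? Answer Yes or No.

Exploring the product automaton P × Q from the start pair (q0, s0), following both machines on each input symbol, reaches 12 state pairs: (q0, s0), (q0, s2), (q2, s4), (q0, s3), (q2, s2), (q2, s5), (q3, s5), (q0, s1), (q2, s3), (q3, s2), (q3, s3), (q2, s1).
P accepts in {q3, q4} and Q accepts in {s0}; no reachable pair has both components accepting, so no string drives both machines to acceptance simultaneously and L(P) ∩ L(Q) = ∅.
So no string is accepted by both, and the intersection is empty.

Yes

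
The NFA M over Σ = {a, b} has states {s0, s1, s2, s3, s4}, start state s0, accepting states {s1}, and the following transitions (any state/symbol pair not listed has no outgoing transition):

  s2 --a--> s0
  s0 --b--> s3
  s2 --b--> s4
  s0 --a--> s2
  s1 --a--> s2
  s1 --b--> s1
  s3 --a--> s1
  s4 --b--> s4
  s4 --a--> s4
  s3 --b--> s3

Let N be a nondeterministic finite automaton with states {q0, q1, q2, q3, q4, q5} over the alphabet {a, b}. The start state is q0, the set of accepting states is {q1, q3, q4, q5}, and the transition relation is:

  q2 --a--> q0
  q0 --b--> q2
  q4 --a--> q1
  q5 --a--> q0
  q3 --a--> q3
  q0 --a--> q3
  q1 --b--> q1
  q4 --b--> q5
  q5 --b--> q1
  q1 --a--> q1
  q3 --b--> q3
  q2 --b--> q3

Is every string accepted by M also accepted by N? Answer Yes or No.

No

The string ba is in L(M) but not in L(N).
So L(M) ⊄ L(N).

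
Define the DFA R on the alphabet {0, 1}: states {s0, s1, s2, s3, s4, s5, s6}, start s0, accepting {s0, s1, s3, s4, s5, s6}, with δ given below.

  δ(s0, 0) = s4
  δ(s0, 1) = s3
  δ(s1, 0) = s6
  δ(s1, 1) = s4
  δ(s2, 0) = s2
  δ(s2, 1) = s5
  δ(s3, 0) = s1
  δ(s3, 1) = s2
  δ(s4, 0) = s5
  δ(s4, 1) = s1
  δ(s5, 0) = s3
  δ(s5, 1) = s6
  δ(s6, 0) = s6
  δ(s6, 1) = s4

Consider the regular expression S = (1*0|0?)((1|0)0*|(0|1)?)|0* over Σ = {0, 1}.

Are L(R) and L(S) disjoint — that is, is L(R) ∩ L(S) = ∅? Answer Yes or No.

The empty string ε is accepted by both R and S.
Hence L(R) ∩ L(S) ≠ ∅.

No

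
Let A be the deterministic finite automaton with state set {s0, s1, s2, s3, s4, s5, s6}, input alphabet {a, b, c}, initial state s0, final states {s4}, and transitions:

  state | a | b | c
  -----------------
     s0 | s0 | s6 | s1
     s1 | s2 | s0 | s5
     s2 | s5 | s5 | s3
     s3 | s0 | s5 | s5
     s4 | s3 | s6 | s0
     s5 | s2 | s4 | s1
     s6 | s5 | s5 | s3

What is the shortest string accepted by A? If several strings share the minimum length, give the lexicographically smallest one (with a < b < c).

A breadth-first search from s0 reaches an accepting state first via the path s0 → s6 → s5 → s4 on input bab.
No string of length < 3 is accepted (BFS exhausts all shorter strings without reaching an accepting state), and bab is the lexicographically least accepting string of length 3.

bab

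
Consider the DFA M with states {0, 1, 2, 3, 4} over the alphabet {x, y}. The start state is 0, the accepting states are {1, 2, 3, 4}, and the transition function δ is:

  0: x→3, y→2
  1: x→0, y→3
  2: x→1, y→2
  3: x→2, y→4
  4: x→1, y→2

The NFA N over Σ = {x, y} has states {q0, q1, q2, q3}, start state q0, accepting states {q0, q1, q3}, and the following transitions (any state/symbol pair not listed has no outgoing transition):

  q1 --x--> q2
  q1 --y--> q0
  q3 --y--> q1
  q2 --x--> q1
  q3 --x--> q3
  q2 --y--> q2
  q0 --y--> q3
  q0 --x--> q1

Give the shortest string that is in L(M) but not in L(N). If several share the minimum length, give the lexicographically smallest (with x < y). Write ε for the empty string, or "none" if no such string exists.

The string xx is accepted by M but not by N.
No shorter string lies in the difference, and xx is the lexicographically first length-2 string in L(M) \ L(N).

xx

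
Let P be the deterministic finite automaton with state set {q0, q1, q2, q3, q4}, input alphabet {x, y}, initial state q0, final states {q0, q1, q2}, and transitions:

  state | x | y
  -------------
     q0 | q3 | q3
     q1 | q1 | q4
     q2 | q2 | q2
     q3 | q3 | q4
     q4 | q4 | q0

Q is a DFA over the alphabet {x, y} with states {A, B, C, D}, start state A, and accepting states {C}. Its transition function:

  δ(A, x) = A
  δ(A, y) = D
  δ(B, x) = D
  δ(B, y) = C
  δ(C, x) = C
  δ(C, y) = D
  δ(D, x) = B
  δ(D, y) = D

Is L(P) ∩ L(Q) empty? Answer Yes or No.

No

The string xyxy is accepted by both P and Q.
Hence L(P) ∩ L(Q) ≠ ∅.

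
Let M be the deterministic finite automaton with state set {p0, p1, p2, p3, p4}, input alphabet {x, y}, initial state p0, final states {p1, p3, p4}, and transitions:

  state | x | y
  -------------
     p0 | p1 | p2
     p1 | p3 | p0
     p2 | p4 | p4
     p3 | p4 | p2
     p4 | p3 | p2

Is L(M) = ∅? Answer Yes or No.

The string x is accepted: the run p0 → p1 ends in the accepting state p1.
Since at least one string is accepted, L(M) is not empty.

No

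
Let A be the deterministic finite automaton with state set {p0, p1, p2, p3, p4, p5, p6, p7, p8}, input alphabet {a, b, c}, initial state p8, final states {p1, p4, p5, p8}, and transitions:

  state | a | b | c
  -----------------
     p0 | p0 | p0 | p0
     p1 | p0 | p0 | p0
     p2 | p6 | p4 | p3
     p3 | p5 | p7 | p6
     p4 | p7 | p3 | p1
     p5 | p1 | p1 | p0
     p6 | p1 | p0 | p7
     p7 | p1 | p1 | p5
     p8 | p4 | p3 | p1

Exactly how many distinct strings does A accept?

The useful subgraph on states {p1, p3, p4, p5, p6, p7, p8} is acyclic, so L(A) is finite; the longest accepting path visits 7 useful states, giving maximum string length 6.
Counting accepting paths from p8 by length: 1 of length 0, 2 of length 1, 2 of length 2, 10 of length 3, 13 of length 4, 7 of length 5, 2 of length 6. Total 37.

37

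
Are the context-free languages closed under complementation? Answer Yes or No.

No

CFLs are closed under union, so if they were also closed under complement they would be closed under intersection by De Morgan (L₁ ∩ L₂ is the complement of the union of the complements). But {aⁿbⁿcᵐ} ∩ {aᵐbⁿcⁿ} = {aⁿbⁿcⁿ} is not context-free although both operands are.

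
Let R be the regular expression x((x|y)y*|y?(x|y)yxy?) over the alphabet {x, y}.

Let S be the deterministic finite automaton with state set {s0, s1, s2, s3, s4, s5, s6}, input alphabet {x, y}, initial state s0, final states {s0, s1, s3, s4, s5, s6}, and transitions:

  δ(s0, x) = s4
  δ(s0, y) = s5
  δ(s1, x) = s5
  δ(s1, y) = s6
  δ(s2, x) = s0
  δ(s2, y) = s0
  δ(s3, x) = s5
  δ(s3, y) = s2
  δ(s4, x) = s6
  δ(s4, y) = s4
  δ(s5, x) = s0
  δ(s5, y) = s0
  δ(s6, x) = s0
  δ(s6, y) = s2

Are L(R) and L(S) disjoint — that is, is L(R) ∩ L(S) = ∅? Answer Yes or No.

The string xx is accepted by both R and S.
Hence L(R) ∩ L(S) ≠ ∅.

No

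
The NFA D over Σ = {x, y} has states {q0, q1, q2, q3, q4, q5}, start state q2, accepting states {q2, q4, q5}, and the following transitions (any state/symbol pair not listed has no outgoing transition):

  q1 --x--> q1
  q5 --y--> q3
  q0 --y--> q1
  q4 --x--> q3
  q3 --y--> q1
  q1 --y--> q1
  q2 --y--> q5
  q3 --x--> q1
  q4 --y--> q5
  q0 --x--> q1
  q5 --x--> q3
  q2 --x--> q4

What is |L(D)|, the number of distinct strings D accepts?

4

The useful subgraph on states {q2, q4, q5} is acyclic, so L(D) is finite; the longest accepting path visits 3 useful states, giving maximum string length 2.
Counting accepting paths from q2 by length: 1 of length 0, 2 of length 1, 1 of length 2. Total 4.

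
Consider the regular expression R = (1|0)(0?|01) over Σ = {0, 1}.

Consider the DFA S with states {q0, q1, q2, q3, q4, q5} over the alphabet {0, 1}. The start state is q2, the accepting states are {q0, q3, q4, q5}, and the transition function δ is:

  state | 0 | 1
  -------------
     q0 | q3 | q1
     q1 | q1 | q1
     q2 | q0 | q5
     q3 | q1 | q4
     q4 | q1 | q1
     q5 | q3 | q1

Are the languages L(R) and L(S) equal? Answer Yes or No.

Converting the expression R to a DFA (subset construction, then merging equivalent states) gives the minimal DFA with states {r0, r1, r2, r3, r4}, start state r0, accepting states {r1, r2, r4} and transitions r0: 0→r1, 1→r1; r1: 0→r2, 1→r3; r2: 0→r3, 1→r4; r3: 0→r3, 1→r3; r4: 0→r3, 1→r3.
Exploring the product automaton R × S from the start pair (r0, q2), following both machines on each input symbol, reaches 6 state pairs: (r0, q2), (r1, q0), (r1, q5), (r2, q3), (r3, q1), (r4, q4).
R accepts in {r1, r2, r4} and S accepts in {q0, q3, q4, q5}. In every reachable pair the two components are either both accepting — (r1, q0), (r1, q5), (r2, q3), (r4, q4) — or both non-accepting, so no string is accepted by exactly one of the machines: L(R) \ L(S) and L(S) \ L(R) are both empty.
Hence every string is accepted by R iff it is accepted by S, and the two languages coincide.

Yes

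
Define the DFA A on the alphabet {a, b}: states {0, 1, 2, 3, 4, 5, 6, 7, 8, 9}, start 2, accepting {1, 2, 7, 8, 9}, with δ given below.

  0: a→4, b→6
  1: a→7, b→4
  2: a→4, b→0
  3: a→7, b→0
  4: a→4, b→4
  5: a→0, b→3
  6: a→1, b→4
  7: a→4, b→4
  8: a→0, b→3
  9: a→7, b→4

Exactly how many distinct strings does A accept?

The useful subgraph on states {0, 1, 2, 6, 7} is acyclic, so L(A) is finite; the longest accepting path visits 5 useful states, giving maximum string length 4.
Counting accepting paths from 2 by length: 1 of length 0, 1 of length 3, 1 of length 4. Total 3.

3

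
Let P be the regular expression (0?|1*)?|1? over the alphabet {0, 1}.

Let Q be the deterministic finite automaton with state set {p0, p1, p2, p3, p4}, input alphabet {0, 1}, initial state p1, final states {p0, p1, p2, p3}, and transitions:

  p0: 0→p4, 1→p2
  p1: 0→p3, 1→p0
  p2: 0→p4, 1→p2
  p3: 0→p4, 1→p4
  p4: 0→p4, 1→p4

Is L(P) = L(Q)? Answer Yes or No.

Converting the expression P to a DFA (subset construction, then merging equivalent states) gives the minimal DFA with states {r0, r1, r2, r3}, start state r0, accepting states {r0, r1, r2} and transitions r0: 0→r1, 1→r2; r1: 0→r3, 1→r3; r2: 0→r3, 1→r2; r3: 0→r3, 1→r3.
Exploring the product automaton P × Q from the start pair (r0, p1), following both machines on each input symbol, reaches 5 state pairs: (r0, p1), (r1, p3), (r2, p0), (r3, p4), (r2, p2).
P accepts in {r0, r1, r2} and Q accepts in {p0, p1, p2, p3}. In every reachable pair the two components are either both accepting — (r0, p1), (r1, p3), (r2, p0), (r2, p2) — or both non-accepting, so no string is accepted by exactly one of the machines: L(P) \ L(Q) and L(Q) \ L(P) are both empty.
Hence every string is accepted by P iff it is accepted by Q, and the two languages coincide.

Yes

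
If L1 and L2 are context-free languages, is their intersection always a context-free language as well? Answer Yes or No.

{aⁿbⁿcᵐ : m,n≥0} and {aᵐbⁿcⁿ : m,n≥0} are both context-free, but their intersection {aⁿbⁿcⁿ : n≥0} is not (pumping lemma).

No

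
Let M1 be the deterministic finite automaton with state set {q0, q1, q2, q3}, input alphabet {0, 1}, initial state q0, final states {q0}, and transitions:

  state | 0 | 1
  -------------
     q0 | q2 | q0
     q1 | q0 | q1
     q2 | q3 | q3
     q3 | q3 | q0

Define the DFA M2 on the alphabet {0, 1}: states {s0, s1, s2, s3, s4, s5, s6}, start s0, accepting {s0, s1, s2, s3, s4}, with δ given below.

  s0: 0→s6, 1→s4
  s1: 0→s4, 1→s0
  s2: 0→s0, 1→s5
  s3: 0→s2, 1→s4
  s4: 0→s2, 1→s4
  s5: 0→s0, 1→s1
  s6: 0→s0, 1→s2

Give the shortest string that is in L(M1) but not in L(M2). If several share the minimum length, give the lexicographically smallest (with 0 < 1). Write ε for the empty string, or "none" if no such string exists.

011

The string 011 is accepted by M1 but not by M2.
No shorter string lies in the difference, and 011 is the lexicographically first length-3 string in L(M1) \ L(M2).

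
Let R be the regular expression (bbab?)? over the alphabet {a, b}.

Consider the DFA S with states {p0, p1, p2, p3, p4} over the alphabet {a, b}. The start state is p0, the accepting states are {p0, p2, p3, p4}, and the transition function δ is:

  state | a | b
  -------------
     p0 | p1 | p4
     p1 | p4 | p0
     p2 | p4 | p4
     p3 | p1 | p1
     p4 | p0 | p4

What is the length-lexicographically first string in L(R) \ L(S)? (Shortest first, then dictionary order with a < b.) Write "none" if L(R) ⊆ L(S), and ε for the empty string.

none

Converting the expression R to a DFA (subset construction, then merging equivalent states) gives the minimal DFA with states {r0, r1, r2, r3, r4, r5}, start state r0, accepting states {r0, r4, r5} and transitions r0: a→r1, b→r2; r1: a→r1, b→r1; r2: a→r1, b→r3; r3: a→r4, b→r1; r4: a→r1, b→r5; r5: a→r1, b→r1.
Exploring the product automaton R × S from the start pair (r0, p0), following both machines on each input symbol, reaches 8 state pairs: (r0, p0), (r1, p1), (r2, p4), (r1, p4), (r1, p0), (r3, p4), (r4, p0), (r5, p4).
R accepts in {r0, r4, r5} and S accepts in {p0, p2, p3, p4}. The reachable pairs whose R-component is accepting are (r0, p0), (r4, p0), (r5, p4); in each of them the S-component is accepting too, so the product for L(R) \ L(S) (R-component accepting, S-component rejecting) has no reachable accepting pair and the difference is empty.
So every string accepted by R is also accepted by S: L(R) \ L(S) = ∅ and there is no such string.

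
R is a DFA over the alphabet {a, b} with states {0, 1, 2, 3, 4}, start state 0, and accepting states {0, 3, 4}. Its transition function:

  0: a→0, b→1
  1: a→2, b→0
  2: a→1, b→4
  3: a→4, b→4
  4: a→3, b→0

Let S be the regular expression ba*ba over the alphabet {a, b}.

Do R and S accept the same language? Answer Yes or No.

No

The empty string ε is accepted by R but rejected by S.
So L(R) ≠ L(S).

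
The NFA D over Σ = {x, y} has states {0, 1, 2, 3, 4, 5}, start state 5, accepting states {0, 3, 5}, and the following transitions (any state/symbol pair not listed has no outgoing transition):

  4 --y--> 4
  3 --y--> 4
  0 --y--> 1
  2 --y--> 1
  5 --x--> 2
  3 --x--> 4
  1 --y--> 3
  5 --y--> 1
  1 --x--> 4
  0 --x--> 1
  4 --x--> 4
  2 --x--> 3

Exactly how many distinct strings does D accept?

The useful subgraph on states {1, 2, 3, 5} is acyclic, so L(D) is finite; the longest accepting path visits 4 useful states, giving maximum string length 3.
Counting accepting paths from 5 by length: 1 of length 0, 2 of length 2, 1 of length 3. Total 4.

4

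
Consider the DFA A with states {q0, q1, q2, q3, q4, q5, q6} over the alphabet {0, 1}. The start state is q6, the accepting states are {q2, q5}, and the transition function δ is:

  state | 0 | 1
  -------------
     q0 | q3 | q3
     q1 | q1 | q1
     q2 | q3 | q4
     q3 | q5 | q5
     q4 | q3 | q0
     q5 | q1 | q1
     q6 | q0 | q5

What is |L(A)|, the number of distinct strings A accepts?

The useful subgraph on states {q0, q3, q5, q6} is acyclic, so L(A) is finite; the longest accepting path visits 4 useful states, giving maximum string length 3.
Counting accepting paths from q6 by length: 1 of length 1, 4 of length 3. Total 5.

5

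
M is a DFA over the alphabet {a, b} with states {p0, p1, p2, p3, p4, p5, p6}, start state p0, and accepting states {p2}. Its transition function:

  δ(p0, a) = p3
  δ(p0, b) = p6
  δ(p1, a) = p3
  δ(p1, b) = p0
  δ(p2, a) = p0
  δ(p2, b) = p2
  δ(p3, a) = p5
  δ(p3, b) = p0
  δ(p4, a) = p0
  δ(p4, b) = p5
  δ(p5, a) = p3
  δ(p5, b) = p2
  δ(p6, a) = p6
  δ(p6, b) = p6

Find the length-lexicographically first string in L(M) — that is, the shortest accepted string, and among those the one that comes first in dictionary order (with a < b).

A breadth-first search from p0 reaches an accepting state first via the path p0 → p3 → p5 → p2 on input aab.
No string of length < 3 is accepted (BFS exhausts all shorter strings without reaching an accepting state), and aab is the lexicographically least accepting string of length 3.

aab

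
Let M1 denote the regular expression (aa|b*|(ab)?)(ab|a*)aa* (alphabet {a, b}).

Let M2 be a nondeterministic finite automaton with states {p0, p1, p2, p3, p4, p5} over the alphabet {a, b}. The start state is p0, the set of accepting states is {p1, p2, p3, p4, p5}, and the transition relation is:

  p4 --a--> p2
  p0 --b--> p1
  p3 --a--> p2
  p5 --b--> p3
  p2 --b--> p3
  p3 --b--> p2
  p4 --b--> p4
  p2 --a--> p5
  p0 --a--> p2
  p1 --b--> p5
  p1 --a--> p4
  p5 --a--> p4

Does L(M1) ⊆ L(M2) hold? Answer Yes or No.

Converting the expression M1 to a DFA (subset construction, then merging equivalent states) gives the minimal DFA with states {r0, r1, r2, r3, r4, r5, r6, r7, r8}, start state r0, accepting states {r1, r3, r5, r7} and transitions r0: a→r1, b→r2; r1: a→r3, b→r4; r2: a→r5, b→r2; r3: a→r5, b→r6; r4: a→r5, b→r6; r5: a→r7, b→r8; r6: a→r6, b→r6; r7: a→r7, b→r6; r8: a→r7, b→r6.
Exploring the product automaton M1 × M2 from the start pair (r0, p0), following both machines on each input symbol, reaches 20 state pairs: (r0, p0), (r1, p2), (r2, p1), (r3, p5), (r4, p3), (r5, p4), (r2, p5), (r6, p3), (r5, p2), (r6, p2), (r7, p2), (r8, p4), (r2, p3), (r7, p5), (r8, p3), (r6, p5), (r6, p4), (r2, p2), (r7, p4), (r5, p5).
M1 accepts in {r1, r3, r5, r7} and M2 accepts in {p1, p2, p3, p4, p5}. The reachable pairs whose M1-component is accepting are (r1, p2), (r3, p5), (r5, p4), (r5, p2), (r7, p2), (r7, p5), (r7, p4), (r5, p5); in each of them the M2-component is accepting too, so the product for L(M1) \ L(M2) (M1-component accepting, M2-component rejecting) has no reachable accepting pair and the difference is empty.
Hence every string in L(M1) is also in L(M2).

Yes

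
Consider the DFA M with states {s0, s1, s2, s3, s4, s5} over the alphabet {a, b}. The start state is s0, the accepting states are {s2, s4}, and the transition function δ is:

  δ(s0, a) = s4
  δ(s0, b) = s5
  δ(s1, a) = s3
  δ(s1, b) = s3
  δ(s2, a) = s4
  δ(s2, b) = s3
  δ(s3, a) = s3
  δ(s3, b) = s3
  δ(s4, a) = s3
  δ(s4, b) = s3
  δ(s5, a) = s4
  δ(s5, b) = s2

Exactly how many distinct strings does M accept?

4

The useful subgraph on states {s0, s2, s4, s5} is acyclic, so L(M) is finite; the longest accepting path visits 4 useful states, giving maximum string length 3.
Counting accepting paths from s0 by length: 1 of length 1, 2 of length 2, 1 of length 3. Total 4.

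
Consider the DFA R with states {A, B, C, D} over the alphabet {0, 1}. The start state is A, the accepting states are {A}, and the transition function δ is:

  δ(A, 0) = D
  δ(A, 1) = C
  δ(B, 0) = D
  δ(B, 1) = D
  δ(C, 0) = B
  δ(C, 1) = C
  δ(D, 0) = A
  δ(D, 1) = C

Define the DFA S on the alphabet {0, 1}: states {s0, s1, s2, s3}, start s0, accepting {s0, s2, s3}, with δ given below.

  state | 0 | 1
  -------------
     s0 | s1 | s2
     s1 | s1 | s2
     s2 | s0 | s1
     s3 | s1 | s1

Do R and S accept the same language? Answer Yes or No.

The string 00 is accepted by R but rejected by S.
So L(R) ≠ L(S).

No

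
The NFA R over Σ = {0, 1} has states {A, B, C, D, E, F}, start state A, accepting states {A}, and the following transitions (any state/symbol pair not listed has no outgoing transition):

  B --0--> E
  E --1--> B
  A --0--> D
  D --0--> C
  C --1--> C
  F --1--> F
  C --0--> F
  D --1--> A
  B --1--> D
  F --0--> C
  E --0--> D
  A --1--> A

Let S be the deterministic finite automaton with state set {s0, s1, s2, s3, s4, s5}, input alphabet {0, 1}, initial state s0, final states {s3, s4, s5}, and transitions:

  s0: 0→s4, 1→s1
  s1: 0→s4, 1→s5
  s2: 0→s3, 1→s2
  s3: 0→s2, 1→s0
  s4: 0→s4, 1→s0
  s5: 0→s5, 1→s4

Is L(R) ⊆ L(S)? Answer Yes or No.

No

The empty string ε is in L(R) but not in L(S).
So L(R) ⊄ L(S).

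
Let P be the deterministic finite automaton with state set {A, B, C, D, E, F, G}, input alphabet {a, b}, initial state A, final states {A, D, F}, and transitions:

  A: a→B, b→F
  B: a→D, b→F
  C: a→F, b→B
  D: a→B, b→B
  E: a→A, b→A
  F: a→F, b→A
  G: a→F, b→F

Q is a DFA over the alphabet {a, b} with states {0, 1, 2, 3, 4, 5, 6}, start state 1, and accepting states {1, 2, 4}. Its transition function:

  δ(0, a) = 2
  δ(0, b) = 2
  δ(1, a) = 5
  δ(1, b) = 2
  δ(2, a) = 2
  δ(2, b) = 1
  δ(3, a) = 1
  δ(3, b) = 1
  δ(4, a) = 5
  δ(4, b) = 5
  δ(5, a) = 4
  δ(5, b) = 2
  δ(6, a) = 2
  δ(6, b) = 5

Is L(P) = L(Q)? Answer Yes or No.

Yes

Exploring the product automaton P × Q from the start pair (A, 1), following both machines on each input symbol, reaches 4 state pairs: (A, 1), (B, 5), (F, 2), (D, 4).
P accepts in {A, D, F} and Q accepts in {1, 2, 4}. In every reachable pair the two components are either both accepting — (A, 1), (F, 2), (D, 4) — or both non-accepting, so no string is accepted by exactly one of the machines: L(P) \ L(Q) and L(Q) \ L(P) are both empty.
Hence every string is accepted by P iff it is accepted by Q, and the two languages coincide.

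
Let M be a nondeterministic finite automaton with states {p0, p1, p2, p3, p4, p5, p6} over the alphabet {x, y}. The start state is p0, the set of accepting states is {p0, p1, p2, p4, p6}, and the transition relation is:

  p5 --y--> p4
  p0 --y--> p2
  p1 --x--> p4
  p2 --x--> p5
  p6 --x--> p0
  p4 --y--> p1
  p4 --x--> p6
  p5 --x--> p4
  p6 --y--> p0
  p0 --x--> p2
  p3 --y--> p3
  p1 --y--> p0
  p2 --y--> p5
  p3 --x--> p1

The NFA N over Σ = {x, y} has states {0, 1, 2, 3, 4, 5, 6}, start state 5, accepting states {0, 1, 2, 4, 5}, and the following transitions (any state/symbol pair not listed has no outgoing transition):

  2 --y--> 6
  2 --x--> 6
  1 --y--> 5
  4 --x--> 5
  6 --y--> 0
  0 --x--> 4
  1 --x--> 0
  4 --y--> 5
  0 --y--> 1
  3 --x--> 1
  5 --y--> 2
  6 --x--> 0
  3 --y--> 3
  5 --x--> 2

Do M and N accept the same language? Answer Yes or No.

Exploring the product automaton M × N from the start pair (p0, 5), following both machines on each input symbol, reaches 6 state pairs: (p0, 5), (p2, 2), (p5, 6), (p4, 0), (p6, 4), (p1, 1).
M accepts in {p0, p1, p2, p4, p6} and N accepts in {0, 1, 2, 4, 5}. In every reachable pair the two components are either both accepting — (p0, 5), (p2, 2), (p4, 0), (p6, 4), (p1, 1) — or both non-accepting, so no string is accepted by exactly one of the machines: L(M) \ L(N) and L(N) \ L(M) are both empty.
Hence every string is accepted by M iff it is accepted by N, and the two languages coincide.

Yes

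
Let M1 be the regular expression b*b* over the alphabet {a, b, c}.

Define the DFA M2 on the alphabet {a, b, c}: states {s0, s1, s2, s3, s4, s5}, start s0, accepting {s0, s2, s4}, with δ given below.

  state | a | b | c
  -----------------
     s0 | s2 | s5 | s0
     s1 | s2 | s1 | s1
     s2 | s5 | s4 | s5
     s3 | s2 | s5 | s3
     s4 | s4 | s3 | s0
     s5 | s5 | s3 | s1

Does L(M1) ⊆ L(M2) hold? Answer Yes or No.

The string b is in L(M1) but not in L(M2).
So L(M1) ⊄ L(M2).

No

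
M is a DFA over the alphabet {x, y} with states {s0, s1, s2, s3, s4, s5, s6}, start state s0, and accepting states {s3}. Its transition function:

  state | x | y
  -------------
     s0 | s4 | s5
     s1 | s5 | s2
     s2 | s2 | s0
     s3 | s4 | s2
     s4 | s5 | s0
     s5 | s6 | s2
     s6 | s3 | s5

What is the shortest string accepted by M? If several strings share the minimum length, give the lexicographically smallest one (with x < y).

A breadth-first search from s0 reaches an accepting state first via the path s0 → s5 → s6 → s3 on input yxx.
No string of length < 3 is accepted (BFS exhausts all shorter strings without reaching an accepting state), and yxx is the lexicographically least accepting string of length 3.

yxx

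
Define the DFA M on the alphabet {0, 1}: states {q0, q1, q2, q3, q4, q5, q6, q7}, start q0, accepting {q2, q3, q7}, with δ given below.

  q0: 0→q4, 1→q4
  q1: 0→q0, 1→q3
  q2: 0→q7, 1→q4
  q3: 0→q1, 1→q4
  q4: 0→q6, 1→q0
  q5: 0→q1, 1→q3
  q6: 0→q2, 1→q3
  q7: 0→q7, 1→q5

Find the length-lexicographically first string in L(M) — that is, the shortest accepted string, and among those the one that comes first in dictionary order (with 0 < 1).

000

A breadth-first search from q0 reaches an accepting state first via the path q0 → q4 → q6 → q2 on input 000.
No string of length < 3 is accepted (BFS exhausts all shorter strings without reaching an accepting state), and 000 is the lexicographically least accepting string of length 3.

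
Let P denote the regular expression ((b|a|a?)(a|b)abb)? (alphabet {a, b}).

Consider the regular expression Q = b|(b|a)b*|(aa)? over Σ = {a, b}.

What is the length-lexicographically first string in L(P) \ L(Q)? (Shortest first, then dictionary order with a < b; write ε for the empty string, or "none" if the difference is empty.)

aabb

The string aabb is accepted by P but not by Q.
No shorter string lies in the difference, and aabb is the lexicographically first length-4 string in L(P) \ L(Q).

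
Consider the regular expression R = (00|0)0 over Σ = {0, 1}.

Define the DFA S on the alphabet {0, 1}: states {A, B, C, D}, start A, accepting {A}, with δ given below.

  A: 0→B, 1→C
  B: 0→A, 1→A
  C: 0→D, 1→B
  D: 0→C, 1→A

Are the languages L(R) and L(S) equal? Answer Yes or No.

The string 000 is accepted by R but rejected by S.
So L(R) ≠ L(S).

No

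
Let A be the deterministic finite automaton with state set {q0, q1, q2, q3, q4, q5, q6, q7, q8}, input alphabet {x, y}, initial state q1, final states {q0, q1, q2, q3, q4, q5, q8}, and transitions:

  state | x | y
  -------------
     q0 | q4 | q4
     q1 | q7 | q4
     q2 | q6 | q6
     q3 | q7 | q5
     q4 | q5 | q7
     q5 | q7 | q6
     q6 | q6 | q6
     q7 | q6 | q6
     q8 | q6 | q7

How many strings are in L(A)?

The useful subgraph on states {q1, q4, q5} is acyclic, so L(A) is finite; the longest accepting path visits 3 useful states, giving maximum string length 2.
Counting accepting paths from q1 by length: 1 of length 0, 1 of length 1, 1 of length 2. Total 3.

3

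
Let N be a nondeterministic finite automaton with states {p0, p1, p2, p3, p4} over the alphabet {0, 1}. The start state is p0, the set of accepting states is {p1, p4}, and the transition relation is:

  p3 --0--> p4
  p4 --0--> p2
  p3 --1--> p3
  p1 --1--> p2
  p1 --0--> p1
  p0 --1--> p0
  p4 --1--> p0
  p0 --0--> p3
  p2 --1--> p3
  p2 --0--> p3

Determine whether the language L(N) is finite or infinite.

infinite

State p0 is reachable from the start and can reach an accepting state, and it lies on the cycle p0 → p0.
Traversing that cycle any number of times yields accepted strings of unbounded length, so the language is infinite.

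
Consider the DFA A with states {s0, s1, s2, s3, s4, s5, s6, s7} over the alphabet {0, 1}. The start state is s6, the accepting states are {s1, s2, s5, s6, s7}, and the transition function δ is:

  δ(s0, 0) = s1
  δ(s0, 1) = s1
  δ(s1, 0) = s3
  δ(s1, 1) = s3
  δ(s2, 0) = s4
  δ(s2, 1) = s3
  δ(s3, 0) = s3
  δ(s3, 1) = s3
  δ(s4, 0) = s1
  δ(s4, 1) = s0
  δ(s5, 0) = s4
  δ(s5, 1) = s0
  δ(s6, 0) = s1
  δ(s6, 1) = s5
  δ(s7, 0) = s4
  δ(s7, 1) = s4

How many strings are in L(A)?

8

The useful subgraph on states {s0, s1, s4, s5, s6} is acyclic, so L(A) is finite; the longest accepting path visits 5 useful states, giving maximum string length 4.
Counting accepting paths from s6 by length: 1 of length 0, 2 of length 1, 3 of length 3, 2 of length 4. Total 8.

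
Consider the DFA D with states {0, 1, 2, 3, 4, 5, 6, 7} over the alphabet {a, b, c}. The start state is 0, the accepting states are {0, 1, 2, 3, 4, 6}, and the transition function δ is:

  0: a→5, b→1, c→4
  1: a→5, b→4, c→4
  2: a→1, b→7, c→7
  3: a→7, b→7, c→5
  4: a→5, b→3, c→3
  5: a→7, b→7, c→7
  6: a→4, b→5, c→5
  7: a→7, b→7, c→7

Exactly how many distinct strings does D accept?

11

The useful subgraph on states {0, 1, 3, 4} is acyclic, so L(D) is finite; the longest accepting path visits 4 useful states, giving maximum string length 3.
Counting accepting paths from 0 by length: 1 of length 0, 2 of length 1, 4 of length 2, 4 of length 3. Total 11.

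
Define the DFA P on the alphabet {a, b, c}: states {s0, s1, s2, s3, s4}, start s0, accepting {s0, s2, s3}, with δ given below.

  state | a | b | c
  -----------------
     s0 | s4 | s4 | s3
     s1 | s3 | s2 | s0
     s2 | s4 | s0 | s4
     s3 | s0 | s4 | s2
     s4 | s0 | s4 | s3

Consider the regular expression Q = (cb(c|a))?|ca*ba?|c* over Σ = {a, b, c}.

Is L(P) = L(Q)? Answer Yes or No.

No

The string aa is accepted by P but rejected by Q.
So L(P) ≠ L(Q).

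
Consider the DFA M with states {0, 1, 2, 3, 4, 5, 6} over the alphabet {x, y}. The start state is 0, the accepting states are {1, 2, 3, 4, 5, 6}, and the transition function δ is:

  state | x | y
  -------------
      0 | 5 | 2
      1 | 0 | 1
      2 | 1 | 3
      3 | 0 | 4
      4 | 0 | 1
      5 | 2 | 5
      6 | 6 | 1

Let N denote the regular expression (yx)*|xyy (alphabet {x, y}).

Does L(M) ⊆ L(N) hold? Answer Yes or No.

No

The string x is in L(M) but not in L(N).
So L(M) ⊄ L(N).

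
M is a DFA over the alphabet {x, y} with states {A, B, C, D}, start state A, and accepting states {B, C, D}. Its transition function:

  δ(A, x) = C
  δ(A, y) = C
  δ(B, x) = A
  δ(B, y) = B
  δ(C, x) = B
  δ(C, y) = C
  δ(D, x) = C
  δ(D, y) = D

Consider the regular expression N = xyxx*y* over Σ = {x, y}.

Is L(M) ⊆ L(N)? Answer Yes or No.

No

The string x is in L(M) but not in L(N).
So L(M) ⊄ L(N).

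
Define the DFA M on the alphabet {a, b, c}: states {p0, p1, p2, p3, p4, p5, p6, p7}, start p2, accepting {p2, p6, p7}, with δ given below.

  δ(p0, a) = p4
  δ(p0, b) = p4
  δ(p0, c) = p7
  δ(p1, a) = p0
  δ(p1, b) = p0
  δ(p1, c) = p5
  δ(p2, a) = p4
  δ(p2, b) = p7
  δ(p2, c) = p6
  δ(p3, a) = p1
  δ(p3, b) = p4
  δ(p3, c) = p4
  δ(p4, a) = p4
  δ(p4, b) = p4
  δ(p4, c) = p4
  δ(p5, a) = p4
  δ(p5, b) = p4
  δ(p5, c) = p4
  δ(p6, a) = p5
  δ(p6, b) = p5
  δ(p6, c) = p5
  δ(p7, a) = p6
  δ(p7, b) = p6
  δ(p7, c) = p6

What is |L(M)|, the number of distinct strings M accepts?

The useful subgraph on states {p2, p6, p7} is acyclic, so L(M) is finite; the longest accepting path visits 3 useful states, giving maximum string length 2.
Counting accepting paths from p2 by length: 1 of length 0, 2 of length 1, 3 of length 2. Total 6.

6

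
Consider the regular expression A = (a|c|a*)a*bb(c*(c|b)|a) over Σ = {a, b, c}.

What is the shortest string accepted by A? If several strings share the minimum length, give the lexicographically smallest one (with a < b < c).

bba

By inspection of the expression, no string of length less than 3 matches, and bba is the lexicographically first match of length 3.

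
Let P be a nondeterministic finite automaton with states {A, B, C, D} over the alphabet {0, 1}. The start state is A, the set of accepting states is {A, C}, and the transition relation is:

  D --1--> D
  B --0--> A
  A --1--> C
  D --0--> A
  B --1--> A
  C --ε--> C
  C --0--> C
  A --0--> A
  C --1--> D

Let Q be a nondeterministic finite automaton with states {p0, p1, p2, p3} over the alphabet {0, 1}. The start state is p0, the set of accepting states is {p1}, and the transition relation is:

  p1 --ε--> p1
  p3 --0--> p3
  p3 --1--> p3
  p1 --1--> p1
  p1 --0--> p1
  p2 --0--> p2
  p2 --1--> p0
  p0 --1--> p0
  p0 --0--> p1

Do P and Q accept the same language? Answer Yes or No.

No

The empty string ε is accepted by P but rejected by Q.
So L(P) ≠ L(Q).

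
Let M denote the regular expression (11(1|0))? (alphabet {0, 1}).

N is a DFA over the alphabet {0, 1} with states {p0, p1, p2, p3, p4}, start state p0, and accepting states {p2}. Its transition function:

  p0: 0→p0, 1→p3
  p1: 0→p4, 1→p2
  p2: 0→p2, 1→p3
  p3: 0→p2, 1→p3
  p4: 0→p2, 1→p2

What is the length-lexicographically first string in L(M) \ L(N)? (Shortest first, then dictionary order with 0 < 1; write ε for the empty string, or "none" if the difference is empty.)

ε

The empty string ε is accepted by M but not by N.
Since ε is the unique shortest string, it is the required witness.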